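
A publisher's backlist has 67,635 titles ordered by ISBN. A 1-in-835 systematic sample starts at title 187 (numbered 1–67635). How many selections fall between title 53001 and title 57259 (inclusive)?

5

k = 835
First selection ≥ 53001: 187 + ⌈(53001−187)/835⌉·835 = 187 + 64×835 = 53627
Last selection ≤ 57259: 187 + ⌊(57259−187)/835⌋·835 = 187 + 68×835 = 56967
Count = 68 − 64 + 1 = 5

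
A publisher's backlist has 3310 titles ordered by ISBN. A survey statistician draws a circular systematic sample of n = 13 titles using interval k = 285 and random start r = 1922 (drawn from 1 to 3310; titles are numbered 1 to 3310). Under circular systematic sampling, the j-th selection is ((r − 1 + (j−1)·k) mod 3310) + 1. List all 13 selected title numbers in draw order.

1922, 2207, 2492, 2777, 3062, 37, 322, 607, 892, 1177, 1462, 1747, 2032

Selection 1: 1922
Selection 2: 1922 + 285 = 2207
Selection 3: 2207 + 285 = 2492
Selection 4: 2492 + 285 = 2777
Selection 5: 2777 + 285 = 3062
Selection 6: 3062 + 285 = 3347 → 3347 − 3310 = 37
Selection 7: 37 + 285 = 322
Selection 8: 322 + 285 = 607
Selection 9: 607 + 285 = 892
Selection 10: 892 + 285 = 1177
Selection 11: 1177 + 285 = 1462
Selection 12: 1462 + 285 = 1747
Selection 13: 1747 + 285 = 2032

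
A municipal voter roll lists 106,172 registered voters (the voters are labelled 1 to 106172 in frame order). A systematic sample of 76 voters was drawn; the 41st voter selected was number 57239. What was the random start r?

1359

k = 106172/76 = 1397
r = 57239 − (41−1)×1397 = 57239 − 55880 = 1359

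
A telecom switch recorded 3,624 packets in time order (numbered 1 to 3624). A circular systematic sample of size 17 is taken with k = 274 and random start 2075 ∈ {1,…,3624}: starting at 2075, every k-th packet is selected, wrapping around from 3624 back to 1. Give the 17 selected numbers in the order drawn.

Selection 1: 2075
Selection 2: 2075 + 274 = 2349
Selection 3: 2349 + 274 = 2623
Selection 4: 2623 + 274 = 2897
Selection 5: 2897 + 274 = 3171
Selection 6: 3171 + 274 = 3445
Selection 7: 3445 + 274 = 3719 → 3719 − 3624 = 95
Selection 8: 95 + 274 = 369
Selection 9: 369 + 274 = 643
Selection 10: 643 + 274 = 917
Selection 11: 917 + 274 = 1191
Selection 12: 1191 + 274 = 1465
Selection 13: 1465 + 274 = 1739
Selection 14: 1739 + 274 = 2013
Selection 15: 2013 + 274 = 2287
Selection 16: 2287 + 274 = 2561
Selection 17: 2561 + 274 = 2835

2075, 2349, 2623, 2897, 3171, 3445, 95, 369, 643, 917, 1191, 1465, 1739, 2013, 2287, 2561, 2835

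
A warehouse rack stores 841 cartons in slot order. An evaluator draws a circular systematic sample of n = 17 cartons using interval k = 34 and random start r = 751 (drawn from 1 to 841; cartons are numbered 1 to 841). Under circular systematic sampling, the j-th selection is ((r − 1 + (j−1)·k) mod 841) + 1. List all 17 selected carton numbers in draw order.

751, 785, 819, 12, 46, 80, 114, 148, 182, 216, 250, 284, 318, 352, 386, 420, 454

Selection 1: 751
Selection 2: 751 + 34 = 785
Selection 3: 785 + 34 = 819
Selection 4: 819 + 34 = 853 → 853 − 841 = 12
Selection 5: 12 + 34 = 46
Selection 6: 46 + 34 = 80
Selection 7: 80 + 34 = 114
Selection 8: 114 + 34 = 148
Selection 9: 148 + 34 = 182
Selection 10: 182 + 34 = 216
Selection 11: 216 + 34 = 250
Selection 12: 250 + 34 = 284
Selection 13: 284 + 34 = 318
Selection 14: 318 + 34 = 352
Selection 15: 352 + 34 = 386
Selection 16: 386 + 34 = 420
Selection 17: 420 + 34 = 454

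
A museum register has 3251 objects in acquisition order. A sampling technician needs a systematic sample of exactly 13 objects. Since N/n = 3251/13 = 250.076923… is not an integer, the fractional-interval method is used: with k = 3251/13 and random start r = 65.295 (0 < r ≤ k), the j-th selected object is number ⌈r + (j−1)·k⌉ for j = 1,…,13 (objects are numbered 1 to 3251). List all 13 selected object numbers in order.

66, 316, 566, 816, 1066, 1316, 1566, 1816, 2066, 2316, 2567, 2817, 3067

j=1: r + 0k = 65.295 → ⌈·⌉ = 66
j=2: r + 1k = 315.371923… → ⌈·⌉ = 316
j=3: r + 2k = 565.448846… → ⌈·⌉ = 566
j=4: r + 3k = 815.525769… → ⌈·⌉ = 816
j=5: r + 4k = 1065.602692… → ⌈·⌉ = 1066
j=6: r + 5k = 1315.679615… → ⌈·⌉ = 1316
j=7: r + 6k = 1565.756538… → ⌈·⌉ = 1566
j=8: r + 7k = 1815.833461… → ⌈·⌉ = 1816
j=9: r + 8k = 2065.910384… → ⌈·⌉ = 2066
j=10: r + 9k = 2315.987307… → ⌈·⌉ = 2316
j=11: r + 10k = 2566.064230… → ⌈·⌉ = 2567
j=12: r + 11k = 2816.141153… → ⌈·⌉ = 2817
j=13: r + 12k = 3066.218076… → ⌈·⌉ = 3067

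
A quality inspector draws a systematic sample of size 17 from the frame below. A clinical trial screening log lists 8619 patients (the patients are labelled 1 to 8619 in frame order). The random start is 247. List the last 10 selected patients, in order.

k = N/n = 8619/17 = 507
8th selection = 247 + 7×507 = 3796
9th: 3796 + 507 = 4303
10th: 4303 + 507 = 4810
11th: 4810 + 507 = 5317
12th: 5317 + 507 = 5824
13th: 5824 + 507 = 6331
14th: 6331 + 507 = 6838
15th: 6838 + 507 = 7345
16th: 7345 + 507 = 7852
17th: 7852 + 507 = 8359

3796, 4303, 4810, 5317, 5824, 6331, 6838, 7345, 7852, 8359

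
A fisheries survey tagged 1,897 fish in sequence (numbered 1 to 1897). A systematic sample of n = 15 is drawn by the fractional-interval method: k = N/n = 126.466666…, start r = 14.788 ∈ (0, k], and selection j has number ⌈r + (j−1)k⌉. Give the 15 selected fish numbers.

j=1: r + 0k = 14.788 → ⌈·⌉ = 15
j=2: r + 1k = 141.254666… → ⌈·⌉ = 142
j=3: r + 2k = 267.721333… → ⌈·⌉ = 268
j=4: r + 3k = 394.188 → ⌈·⌉ = 395
j=5: r + 4k = 520.654666… → ⌈·⌉ = 521
j=6: r + 5k = 647.121333… → ⌈·⌉ = 648
j=7: r + 6k = 773.588 → ⌈·⌉ = 774
j=8: r + 7k = 900.054666… → ⌈·⌉ = 901
j=9: r + 8k = 1026.521333… → ⌈·⌉ = 1027
j=10: r + 9k = 1152.988 → ⌈·⌉ = 1153
j=11: r + 10k = 1279.454666… → ⌈·⌉ = 1280
j=12: r + 11k = 1405.921333… → ⌈·⌉ = 1406
j=13: r + 12k = 1532.388 → ⌈·⌉ = 1533
j=14: r + 13k = 1658.854666… → ⌈·⌉ = 1659
j=15: r + 14k = 1785.321333… → ⌈·⌉ = 1786

15, 142, 268, 395, 521, 648, 774, 901, 1027, 1153, 1280, 1406, 1533, 1659, 1786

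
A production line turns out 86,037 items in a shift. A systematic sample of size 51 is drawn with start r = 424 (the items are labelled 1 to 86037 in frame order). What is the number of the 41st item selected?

67904

k = 86037/51 = 1687
41st selection = r + (41−1)·k = 424 + 40×1687 = 424 + 67480 = 67904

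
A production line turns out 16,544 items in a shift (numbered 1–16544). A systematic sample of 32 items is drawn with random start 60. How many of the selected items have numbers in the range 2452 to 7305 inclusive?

10

k = 16544/32 = 517
First selection ≥ 2452: 60 + ⌈(2452−60)/517⌉·517 = 60 + 5×517 = 2645
Last selection ≤ 7305: 60 + ⌊(7305−60)/517⌋·517 = 60 + 14×517 = 7298
Count = 14 − 5 + 1 = 10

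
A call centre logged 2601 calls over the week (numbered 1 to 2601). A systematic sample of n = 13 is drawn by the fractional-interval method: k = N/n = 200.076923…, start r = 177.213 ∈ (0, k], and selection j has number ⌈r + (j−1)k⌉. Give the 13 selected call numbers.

178, 378, 578, 778, 978, 1178, 1378, 1578, 1778, 1978, 2178, 2379, 2579

j=1: r + 0k = 177.213 → ⌈·⌉ = 178
j=2: r + 1k = 377.289923… → ⌈·⌉ = 378
j=3: r + 2k = 577.366846… → ⌈·⌉ = 578
j=4: r + 3k = 777.443769… → ⌈·⌉ = 778
j=5: r + 4k = 977.520692… → ⌈·⌉ = 978
j=6: r + 5k = 1177.597615… → ⌈·⌉ = 1178
j=7: r + 6k = 1377.674538… → ⌈·⌉ = 1378
j=8: r + 7k = 1577.751461… → ⌈·⌉ = 1578
j=9: r + 8k = 1777.828384… → ⌈·⌉ = 1778
j=10: r + 9k = 1977.905307… → ⌈·⌉ = 1978
j=11: r + 10k = 2177.982230… → ⌈·⌉ = 2178
j=12: r + 11k = 2378.059153… → ⌈·⌉ = 2379
j=13: r + 12k = 2578.136076… → ⌈·⌉ = 2579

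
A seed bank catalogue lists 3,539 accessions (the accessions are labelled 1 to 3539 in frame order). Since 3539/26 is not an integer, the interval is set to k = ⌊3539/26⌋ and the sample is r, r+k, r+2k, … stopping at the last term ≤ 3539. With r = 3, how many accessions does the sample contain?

27

k = ⌊3539/26⌋ = 136
Achieved size = ⌊(3539 − 3)/136⌋ + 1 = ⌊3536/136⌋ + 1 = 26 + 1 = 27
(last selection: 3 + 26×136 = 3539 ≤ 3539; next would be 3675 > 3539)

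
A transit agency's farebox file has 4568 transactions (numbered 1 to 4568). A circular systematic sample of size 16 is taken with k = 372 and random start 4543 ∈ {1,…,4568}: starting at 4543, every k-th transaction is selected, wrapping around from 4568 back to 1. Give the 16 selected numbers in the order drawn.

4543, 347, 719, 1091, 1463, 1835, 2207, 2579, 2951, 3323, 3695, 4067, 4439, 243, 615, 987

Selection 1: 4543
Selection 2: 4543 + 372 = 4915 → 4915 − 4568 = 347
Selection 3: 347 + 372 = 719
Selection 4: 719 + 372 = 1091
Selection 5: 1091 + 372 = 1463
Selection 6: 1463 + 372 = 1835
Selection 7: 1835 + 372 = 2207
Selection 8: 2207 + 372 = 2579
Selection 9: 2579 + 372 = 2951
Selection 10: 2951 + 372 = 3323
Selection 11: 3323 + 372 = 3695
Selection 12: 3695 + 372 = 4067
Selection 13: 4067 + 372 = 4439
Selection 14: 4439 + 372 = 4811 → 4811 − 4568 = 243
Selection 15: 243 + 372 = 615
Selection 16: 615 + 372 = 987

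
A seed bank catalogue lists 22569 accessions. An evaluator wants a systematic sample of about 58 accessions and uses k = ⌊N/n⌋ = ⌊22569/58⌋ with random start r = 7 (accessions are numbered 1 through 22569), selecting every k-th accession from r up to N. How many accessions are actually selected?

59

k = ⌊22569/58⌋ = 389
Achieved size = ⌊(22569 − 7)/389⌋ + 1 = ⌊22562/389⌋ + 1 = 58 + 1 = 59
(last selection: 7 + 58×389 = 22569 ≤ 22569; next would be 22958 > 22569)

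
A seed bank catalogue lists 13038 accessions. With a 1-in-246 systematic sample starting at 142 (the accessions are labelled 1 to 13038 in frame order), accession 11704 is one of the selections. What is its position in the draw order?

k = 246
position = (11704 − 142)/246 + 1 = 11562/246 + 1 = 47 + 1 = 48

48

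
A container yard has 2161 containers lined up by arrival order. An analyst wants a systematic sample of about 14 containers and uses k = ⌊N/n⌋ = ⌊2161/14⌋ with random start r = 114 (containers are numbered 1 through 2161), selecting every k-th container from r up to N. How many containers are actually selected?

k = ⌊2161/14⌋ = 154
Achieved size = ⌊(2161 − 114)/154⌋ + 1 = ⌊2047/154⌋ + 1 = 13 + 1 = 14
(last selection: 114 + 13×154 = 2116 ≤ 2161; next would be 2270 > 2161)

14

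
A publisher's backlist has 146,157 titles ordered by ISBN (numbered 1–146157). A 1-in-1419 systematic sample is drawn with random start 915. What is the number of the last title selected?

k = 1419
103rd selection = r + (103−1)·k = 915 + 102×1419 = 915 + 144738 = 145653

145653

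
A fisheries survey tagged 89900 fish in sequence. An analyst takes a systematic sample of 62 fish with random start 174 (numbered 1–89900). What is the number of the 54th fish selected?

k = 89900/62 = 1450
54th selection = r + (54−1)·k = 174 + 53×1450 = 174 + 76850 = 77024

77024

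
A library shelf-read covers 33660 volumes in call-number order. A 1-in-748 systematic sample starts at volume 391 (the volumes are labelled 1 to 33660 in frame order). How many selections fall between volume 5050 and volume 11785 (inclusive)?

k = 748
First selection ≥ 5050: 391 + ⌈(5050−391)/748⌉·748 = 391 + 7×748 = 5627
Last selection ≤ 11785: 391 + ⌊(11785−391)/748⌋·748 = 391 + 15×748 = 11611
Count = 15 − 7 + 1 = 9

9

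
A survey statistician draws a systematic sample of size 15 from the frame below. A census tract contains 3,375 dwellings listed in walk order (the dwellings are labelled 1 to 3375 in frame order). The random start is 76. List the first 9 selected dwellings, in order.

76, 301, 526, 751, 976, 1201, 1426, 1651, 1876

k = N/n = 3375/15 = 225
dwelling 1: 76
dwelling 2: 76 + 225 = 301
dwelling 3: 301 + 225 = 526
dwelling 4: 526 + 225 = 751
dwelling 5: 751 + 225 = 976
dwelling 6: 976 + 225 = 1201
dwelling 7: 1201 + 225 = 1426
dwelling 8: 1426 + 225 = 1651
dwelling 9: 1651 + 225 = 1876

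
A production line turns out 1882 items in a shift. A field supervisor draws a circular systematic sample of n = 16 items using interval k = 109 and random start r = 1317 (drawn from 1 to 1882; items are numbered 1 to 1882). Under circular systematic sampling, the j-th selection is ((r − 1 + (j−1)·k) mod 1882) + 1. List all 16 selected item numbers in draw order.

Selection 1: 1317
Selection 2: 1317 + 109 = 1426
Selection 3: 1426 + 109 = 1535
Selection 4: 1535 + 109 = 1644
Selection 5: 1644 + 109 = 1753
Selection 6: 1753 + 109 = 1862
Selection 7: 1862 + 109 = 1971 → 1971 − 1882 = 89
Selection 8: 89 + 109 = 198
Selection 9: 198 + 109 = 307
Selection 10: 307 + 109 = 416
Selection 11: 416 + 109 = 525
Selection 12: 525 + 109 = 634
Selection 13: 634 + 109 = 743
Selection 14: 743 + 109 = 852
Selection 15: 852 + 109 = 961
Selection 16: 961 + 109 = 1070

1317, 1426, 1535, 1644, 1753, 1862, 89, 198, 307, 416, 525, 634, 743, 852, 961, 1070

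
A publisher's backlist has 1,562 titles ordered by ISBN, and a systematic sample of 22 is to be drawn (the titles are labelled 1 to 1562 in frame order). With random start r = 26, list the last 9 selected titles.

k = N/n = 1562/22 = 71
14th selection = 26 + 13×71 = 949
15th: 949 + 71 = 1020
16th: 1020 + 71 = 1091
17th: 1091 + 71 = 1162
18th: 1162 + 71 = 1233
19th: 1233 + 71 = 1304
20th: 1304 + 71 = 1375
21st: 1375 + 71 = 1446
22nd: 1446 + 71 = 1517

949, 1020, 1091, 1162, 1233, 1304, 1375, 1446, 1517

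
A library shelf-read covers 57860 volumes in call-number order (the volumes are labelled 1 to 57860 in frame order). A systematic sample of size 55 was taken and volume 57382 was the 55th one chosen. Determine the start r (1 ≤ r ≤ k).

574

k = 57860/55 = 1052
r = 57382 − (55−1)×1052 = 57382 − 56808 = 574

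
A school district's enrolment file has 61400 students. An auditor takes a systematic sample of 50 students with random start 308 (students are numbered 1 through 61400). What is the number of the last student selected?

k = 61400/50 = 1228
50th selection = r + (50−1)·k = 308 + 49×1228 = 308 + 60172 = 60480

60480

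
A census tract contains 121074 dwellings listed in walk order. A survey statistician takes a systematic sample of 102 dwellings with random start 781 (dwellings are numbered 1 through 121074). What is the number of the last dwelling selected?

120668

k = 121074/102 = 1187
102nd selection = r + (102−1)·k = 781 + 101×1187 = 781 + 119887 = 120668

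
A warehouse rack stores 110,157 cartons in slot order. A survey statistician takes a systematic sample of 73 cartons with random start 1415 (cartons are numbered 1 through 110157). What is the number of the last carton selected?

k = 110157/73 = 1509
73rd selection = r + (73−1)·k = 1415 + 72×1509 = 1415 + 108648 = 110063

110063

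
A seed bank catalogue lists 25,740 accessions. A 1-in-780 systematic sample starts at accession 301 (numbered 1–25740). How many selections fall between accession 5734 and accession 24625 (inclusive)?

k = 780
First selection ≥ 5734: 301 + ⌈(5734−301)/780⌉·780 = 301 + 7×780 = 5761
Last selection ≤ 24625: 301 + ⌊(24625−301)/780⌋·780 = 301 + 31×780 = 24481
Count = 31 − 7 + 1 = 25

25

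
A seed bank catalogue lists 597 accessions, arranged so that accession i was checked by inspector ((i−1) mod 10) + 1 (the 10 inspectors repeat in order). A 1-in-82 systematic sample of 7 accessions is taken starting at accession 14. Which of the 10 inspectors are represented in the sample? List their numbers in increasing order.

Consecutive selections differ by k = 82, so their inspector numbers differ by 82 mod 10 = 2.
gcd(82, 10) = 2, so the sample visits 10/2 = 5 distinct residues mod 10.
Start 14 is inspector 4; the inspectors hit are 2, 4, 6, 8, 10.

2, 4, 6, 8, 10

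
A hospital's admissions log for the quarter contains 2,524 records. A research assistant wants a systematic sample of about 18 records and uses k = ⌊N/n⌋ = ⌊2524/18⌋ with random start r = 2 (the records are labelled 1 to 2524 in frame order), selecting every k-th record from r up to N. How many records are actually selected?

k = ⌊2524/18⌋ = 140
Achieved size = ⌊(2524 − 2)/140⌋ + 1 = ⌊2522/140⌋ + 1 = 18 + 1 = 19
(last selection: 2 + 18×140 = 2522 ≤ 2524; next would be 2662 > 2524)

19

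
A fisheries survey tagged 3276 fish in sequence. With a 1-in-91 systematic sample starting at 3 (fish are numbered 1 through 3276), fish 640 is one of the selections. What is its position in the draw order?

8

k = 91
position = (640 − 3)/91 + 1 = 637/91 + 1 = 7 + 1 = 8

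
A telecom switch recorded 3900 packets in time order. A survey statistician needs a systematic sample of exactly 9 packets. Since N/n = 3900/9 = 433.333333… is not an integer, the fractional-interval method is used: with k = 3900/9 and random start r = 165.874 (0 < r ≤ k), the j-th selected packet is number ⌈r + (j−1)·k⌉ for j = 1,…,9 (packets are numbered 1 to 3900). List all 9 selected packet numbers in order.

166, 600, 1033, 1466, 1900, 2333, 2766, 3200, 3633

j=1: r + 0k = 165.874 → ⌈·⌉ = 166
j=2: r + 1k = 599.207333… → ⌈·⌉ = 600
j=3: r + 2k = 1032.540666… → ⌈·⌉ = 1033
j=4: r + 3k = 1465.874 → ⌈·⌉ = 1466
j=5: r + 4k = 1899.207333… → ⌈·⌉ = 1900
j=6: r + 5k = 2332.540666… → ⌈·⌉ = 2333
j=7: r + 6k = 2765.874 → ⌈·⌉ = 2766
j=8: r + 7k = 3199.207333… → ⌈·⌉ = 3200
j=9: r + 8k = 3632.540666… → ⌈·⌉ = 3633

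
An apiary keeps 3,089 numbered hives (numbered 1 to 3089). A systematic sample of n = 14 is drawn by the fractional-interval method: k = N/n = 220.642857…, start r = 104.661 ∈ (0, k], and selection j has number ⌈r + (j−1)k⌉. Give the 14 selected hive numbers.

j=1: r + 0k = 104.661 → ⌈·⌉ = 105
j=2: r + 1k = 325.303857… → ⌈·⌉ = 326
j=3: r + 2k = 545.946714… → ⌈·⌉ = 546
j=4: r + 3k = 766.589571… → ⌈·⌉ = 767
j=5: r + 4k = 987.232428… → ⌈·⌉ = 988
j=6: r + 5k = 1207.875285… → ⌈·⌉ = 1208
j=7: r + 6k = 1428.518142… → ⌈·⌉ = 1429
j=8: r + 7k = 1649.161 → ⌈·⌉ = 1650
j=9: r + 8k = 1869.803857… → ⌈·⌉ = 1870
j=10: r + 9k = 2090.446714… → ⌈·⌉ = 2091
j=11: r + 10k = 2311.089571… → ⌈·⌉ = 2312
j=12: r + 11k = 2531.732428… → ⌈·⌉ = 2532
j=13: r + 12k = 2752.375285… → ⌈·⌉ = 2753
j=14: r + 13k = 2973.018142… → ⌈·⌉ = 2974

105, 326, 546, 767, 988, 1208, 1429, 1650, 1870, 2091, 2312, 2532, 2753, 2974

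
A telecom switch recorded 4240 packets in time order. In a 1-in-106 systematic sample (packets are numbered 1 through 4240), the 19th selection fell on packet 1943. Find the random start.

k = 106
r = 1943 − (19−1)×106 = 1943 − 1908 = 35

35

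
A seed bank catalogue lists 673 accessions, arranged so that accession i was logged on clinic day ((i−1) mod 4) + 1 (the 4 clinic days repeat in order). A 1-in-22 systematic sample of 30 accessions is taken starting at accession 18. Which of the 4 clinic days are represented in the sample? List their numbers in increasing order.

Consecutive selections differ by k = 22, so their clinic day numbers differ by 22 mod 4 = 2.
gcd(22, 4) = 2, so the sample visits 4/2 = 2 distinct residues mod 4.
Start 18 is clinic day 2; the clinic days hit are 2, 4.

2, 4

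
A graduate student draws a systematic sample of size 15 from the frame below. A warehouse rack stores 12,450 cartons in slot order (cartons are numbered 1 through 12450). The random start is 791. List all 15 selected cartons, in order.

k = N/n = 12450/15 = 830
carton 1: 791
carton 2: 791 + 830 = 1621
carton 3: 1621 + 830 = 2451
carton 4: 2451 + 830 = 3281
carton 5: 3281 + 830 = 4111
carton 6: 4111 + 830 = 4941
carton 7: 4941 + 830 = 5771
carton 8: 5771 + 830 = 6601
carton 9: 6601 + 830 = 7431
carton 10: 7431 + 830 = 8261
carton 11: 8261 + 830 = 9091
carton 12: 9091 + 830 = 9921
carton 13: 9921 + 830 = 10751
carton 14: 10751 + 830 = 11581
carton 15: 11581 + 830 = 12411

791, 1621, 2451, 3281, 4111, 4941, 5771, 6601, 7431, 8261, 9091, 9921, 10751, 11581, 12411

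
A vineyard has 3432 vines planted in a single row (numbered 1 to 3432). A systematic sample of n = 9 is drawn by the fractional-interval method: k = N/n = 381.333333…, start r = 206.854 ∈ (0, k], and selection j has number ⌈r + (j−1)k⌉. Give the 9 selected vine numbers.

207, 589, 970, 1351, 1733, 2114, 2495, 2877, 3258

j=1: r + 0k = 206.854 → ⌈·⌉ = 207
j=2: r + 1k = 588.187333… → ⌈·⌉ = 589
j=3: r + 2k = 969.520666… → ⌈·⌉ = 970
j=4: r + 3k = 1350.854 → ⌈·⌉ = 1351
j=5: r + 4k = 1732.187333… → ⌈·⌉ = 1733
j=6: r + 5k = 2113.520666… → ⌈·⌉ = 2114
j=7: r + 6k = 2494.854 → ⌈·⌉ = 2495
j=8: r + 7k = 2876.187333… → ⌈·⌉ = 2877
j=9: r + 8k = 3257.520666… → ⌈·⌉ = 3258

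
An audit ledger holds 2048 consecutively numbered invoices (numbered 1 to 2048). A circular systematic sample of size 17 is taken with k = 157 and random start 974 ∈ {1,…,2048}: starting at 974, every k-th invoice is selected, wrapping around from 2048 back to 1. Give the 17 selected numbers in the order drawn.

974, 1131, 1288, 1445, 1602, 1759, 1916, 25, 182, 339, 496, 653, 810, 967, 1124, 1281, 1438

Selection 1: 974
Selection 2: 974 + 157 = 1131
Selection 3: 1131 + 157 = 1288
Selection 4: 1288 + 157 = 1445
Selection 5: 1445 + 157 = 1602
Selection 6: 1602 + 157 = 1759
Selection 7: 1759 + 157 = 1916
Selection 8: 1916 + 157 = 2073 → 2073 − 2048 = 25
Selection 9: 25 + 157 = 182
Selection 10: 182 + 157 = 339
Selection 11: 339 + 157 = 496
Selection 12: 496 + 157 = 653
Selection 13: 653 + 157 = 810
Selection 14: 810 + 157 = 967
Selection 15: 967 + 157 = 1124
Selection 16: 1124 + 157 = 1281
Selection 17: 1281 + 157 = 1438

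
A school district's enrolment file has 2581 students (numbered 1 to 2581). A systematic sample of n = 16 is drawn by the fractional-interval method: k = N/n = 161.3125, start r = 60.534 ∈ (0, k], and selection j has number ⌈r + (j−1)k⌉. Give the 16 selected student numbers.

j=1: r + 0k = 60.534 → ⌈·⌉ = 61
j=2: r + 1k = 221.8465 → ⌈·⌉ = 222
j=3: r + 2k = 383.159 → ⌈·⌉ = 384
j=4: r + 3k = 544.4715 → ⌈·⌉ = 545
j=5: r + 4k = 705.784 → ⌈·⌉ = 706
j=6: r + 5k = 867.0965 → ⌈·⌉ = 868
j=7: r + 6k = 1028.409 → ⌈·⌉ = 1029
j=8: r + 7k = 1189.7215 → ⌈·⌉ = 1190
j=9: r + 8k = 1351.034 → ⌈·⌉ = 1352
j=10: r + 9k = 1512.3465 → ⌈·⌉ = 1513
j=11: r + 10k = 1673.659 → ⌈·⌉ = 1674
j=12: r + 11k = 1834.9715 → ⌈·⌉ = 1835
j=13: r + 12k = 1996.284 → ⌈·⌉ = 1997
j=14: r + 13k = 2157.5965 → ⌈·⌉ = 2158
j=15: r + 14k = 2318.909 → ⌈·⌉ = 2319
j=16: r + 15k = 2480.2215 → ⌈·⌉ = 2481

61, 222, 384, 545, 706, 868, 1029, 1190, 1352, 1513, 1674, 1835, 1997, 2158, 2319, 2481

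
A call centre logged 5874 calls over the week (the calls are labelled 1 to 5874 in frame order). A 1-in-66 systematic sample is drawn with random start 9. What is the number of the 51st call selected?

3309

k = 66
51st selection = r + (51−1)·k = 9 + 50×66 = 9 + 3300 = 3309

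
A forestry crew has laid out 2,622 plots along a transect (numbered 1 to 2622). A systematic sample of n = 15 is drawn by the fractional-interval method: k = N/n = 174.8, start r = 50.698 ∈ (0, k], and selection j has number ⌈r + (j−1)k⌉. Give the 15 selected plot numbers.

j=1: r + 0k = 50.698 → ⌈·⌉ = 51
j=2: r + 1k = 225.498 → ⌈·⌉ = 226
j=3: r + 2k = 400.298 → ⌈·⌉ = 401
j=4: r + 3k = 575.098 → ⌈·⌉ = 576
j=5: r + 4k = 749.898 → ⌈·⌉ = 750
j=6: r + 5k = 924.698 → ⌈·⌉ = 925
j=7: r + 6k = 1099.498 → ⌈·⌉ = 1100
j=8: r + 7k = 1274.298 → ⌈·⌉ = 1275
j=9: r + 8k = 1449.098 → ⌈·⌉ = 1450
j=10: r + 9k = 1623.898 → ⌈·⌉ = 1624
j=11: r + 10k = 1798.698 → ⌈·⌉ = 1799
j=12: r + 11k = 1973.498 → ⌈·⌉ = 1974
j=13: r + 12k = 2148.298 → ⌈·⌉ = 2149
j=14: r + 13k = 2323.098 → ⌈·⌉ = 2324
j=15: r + 14k = 2497.898 → ⌈·⌉ = 2498

51, 226, 401, 576, 750, 925, 1100, 1275, 1450, 1624, 1799, 1974, 2149, 2324, 2498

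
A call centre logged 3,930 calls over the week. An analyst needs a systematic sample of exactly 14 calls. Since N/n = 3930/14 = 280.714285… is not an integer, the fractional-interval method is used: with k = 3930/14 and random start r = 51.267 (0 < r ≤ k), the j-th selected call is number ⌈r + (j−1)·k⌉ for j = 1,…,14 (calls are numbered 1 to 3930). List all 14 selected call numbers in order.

52, 332, 613, 894, 1175, 1455, 1736, 2017, 2297, 2578, 2859, 3140, 3420, 3701

j=1: r + 0k = 51.267 → ⌈·⌉ = 52
j=2: r + 1k = 331.981285… → ⌈·⌉ = 332
j=3: r + 2k = 612.695571… → ⌈·⌉ = 613
j=4: r + 3k = 893.409857… → ⌈·⌉ = 894
j=5: r + 4k = 1174.124142… → ⌈·⌉ = 1175
j=6: r + 5k = 1454.838428… → ⌈·⌉ = 1455
j=7: r + 6k = 1735.552714… → ⌈·⌉ = 1736
j=8: r + 7k = 2016.267 → ⌈·⌉ = 2017
j=9: r + 8k = 2296.981285… → ⌈·⌉ = 2297
j=10: r + 9k = 2577.695571… → ⌈·⌉ = 2578
j=11: r + 10k = 2858.409857… → ⌈·⌉ = 2859
j=12: r + 11k = 3139.124142… → ⌈·⌉ = 3140
j=13: r + 12k = 3419.838428… → ⌈·⌉ = 3420
j=14: r + 13k = 3700.552714… → ⌈·⌉ = 3701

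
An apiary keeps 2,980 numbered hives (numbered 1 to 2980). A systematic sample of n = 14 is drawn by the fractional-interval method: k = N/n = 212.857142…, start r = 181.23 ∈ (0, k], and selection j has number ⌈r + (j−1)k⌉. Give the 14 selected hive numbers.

182, 395, 607, 820, 1033, 1246, 1459, 1672, 1885, 2097, 2310, 2523, 2736, 2949

j=1: r + 0k = 181.23 → ⌈·⌉ = 182
j=2: r + 1k = 394.087142… → ⌈·⌉ = 395
j=3: r + 2k = 606.944285… → ⌈·⌉ = 607
j=4: r + 3k = 819.801428… → ⌈·⌉ = 820
j=5: r + 4k = 1032.658571… → ⌈·⌉ = 1033
j=6: r + 5k = 1245.515714… → ⌈·⌉ = 1246
j=7: r + 6k = 1458.372857… → ⌈·⌉ = 1459
j=8: r + 7k = 1671.23 → ⌈·⌉ = 1672
j=9: r + 8k = 1884.087142… → ⌈·⌉ = 1885
j=10: r + 9k = 2096.944285… → ⌈·⌉ = 2097
j=11: r + 10k = 2309.801428… → ⌈·⌉ = 2310
j=12: r + 11k = 2522.658571… → ⌈·⌉ = 2523
j=13: r + 12k = 2735.515714… → ⌈·⌉ = 2736
j=14: r + 13k = 2948.372857… → ⌈·⌉ = 2949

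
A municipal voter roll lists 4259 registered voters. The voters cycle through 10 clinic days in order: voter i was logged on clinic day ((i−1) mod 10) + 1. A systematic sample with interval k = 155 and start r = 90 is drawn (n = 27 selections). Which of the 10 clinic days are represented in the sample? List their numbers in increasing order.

5, 10

Consecutive selections differ by k = 155, so their clinic day numbers differ by 155 mod 10 = 5.
gcd(155, 10) = 5, so the sample visits 10/5 = 2 distinct residues mod 10.
Start 90 is clinic day 10; the clinic days hit are 5, 10.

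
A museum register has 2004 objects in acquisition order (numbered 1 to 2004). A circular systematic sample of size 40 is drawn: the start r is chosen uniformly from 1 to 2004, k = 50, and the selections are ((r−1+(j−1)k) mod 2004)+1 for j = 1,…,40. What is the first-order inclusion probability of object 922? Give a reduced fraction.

For each position j, as r ranges over 1…2004 the j-th selection hits every object exactly once, so object 922 is selected for exactly 40 of the 2004 starts.
Inclusion probability = 40/2004 = 10/501.

10/501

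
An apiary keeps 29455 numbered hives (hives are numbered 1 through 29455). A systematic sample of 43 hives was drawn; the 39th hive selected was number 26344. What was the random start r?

k = 29455/43 = 685
r = 26344 − (39−1)×685 = 26344 − 26030 = 314

314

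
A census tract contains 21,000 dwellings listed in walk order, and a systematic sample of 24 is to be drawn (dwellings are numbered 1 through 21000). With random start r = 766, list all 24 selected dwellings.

k = N/n = 21000/24 = 875
dwelling 1: 766
dwelling 2: 766 + 875 = 1641
dwelling 3: 1641 + 875 = 2516
dwelling 4: 2516 + 875 = 3391
dwelling 5: 3391 + 875 = 4266
dwelling 6: 4266 + 875 = 5141
dwelling 7: 5141 + 875 = 6016
dwelling 8: 6016 + 875 = 6891
dwelling 9: 6891 + 875 = 7766
dwelling 10: 7766 + 875 = 8641
dwelling 11: 8641 + 875 = 9516
dwelling 12: 9516 + 875 = 10391
dwelling 13: 10391 + 875 = 11266
dwelling 14: 11266 + 875 = 12141
dwelling 15: 12141 + 875 = 13016
dwelling 16: 13016 + 875 = 13891
dwelling 17: 13891 + 875 = 14766
dwelling 18: 14766 + 875 = 15641
dwelling 19: 15641 + 875 = 16516
dwelling 20: 16516 + 875 = 17391
dwelling 21: 17391 + 875 = 18266
dwelling 22: 18266 + 875 = 19141
dwelling 23: 19141 + 875 = 20016
dwelling 24: 20016 + 875 = 20891

766, 1641, 2516, 3391, 4266, 5141, 6016, 6891, 7766, 8641, 9516, 10391, 11266, 12141, 13016, 13891, 14766, 15641, 16516, 17391, 18266, 19141, 20016, 20891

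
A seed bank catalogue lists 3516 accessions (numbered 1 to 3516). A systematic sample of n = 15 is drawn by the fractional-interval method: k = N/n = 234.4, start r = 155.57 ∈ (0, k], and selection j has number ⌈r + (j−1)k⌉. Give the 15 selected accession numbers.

j=1: r + 0k = 155.57 → ⌈·⌉ = 156
j=2: r + 1k = 389.97 → ⌈·⌉ = 390
j=3: r + 2k = 624.37 → ⌈·⌉ = 625
j=4: r + 3k = 858.77 → ⌈·⌉ = 859
j=5: r + 4k = 1093.17 → ⌈·⌉ = 1094
j=6: r + 5k = 1327.57 → ⌈·⌉ = 1328
j=7: r + 6k = 1561.97 → ⌈·⌉ = 1562
j=8: r + 7k = 1796.37 → ⌈·⌉ = 1797
j=9: r + 8k = 2030.77 → ⌈·⌉ = 2031
j=10: r + 9k = 2265.17 → ⌈·⌉ = 2266
j=11: r + 10k = 2499.57 → ⌈·⌉ = 2500
j=12: r + 11k = 2733.97 → ⌈·⌉ = 2734
j=13: r + 12k = 2968.37 → ⌈·⌉ = 2969
j=14: r + 13k = 3202.77 → ⌈·⌉ = 3203
j=15: r + 14k = 3437.17 → ⌈·⌉ = 3438

156, 390, 625, 859, 1094, 1328, 1562, 1797, 2031, 2266, 2500, 2734, 2969, 3203, 3438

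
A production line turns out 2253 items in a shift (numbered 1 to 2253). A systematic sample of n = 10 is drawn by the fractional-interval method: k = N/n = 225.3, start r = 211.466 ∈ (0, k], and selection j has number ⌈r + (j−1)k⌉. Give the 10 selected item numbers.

212, 437, 663, 888, 1113, 1338, 1564, 1789, 2014, 2240

j=1: r + 0k = 211.466 → ⌈·⌉ = 212
j=2: r + 1k = 436.766 → ⌈·⌉ = 437
j=3: r + 2k = 662.066 → ⌈·⌉ = 663
j=4: r + 3k = 887.366 → ⌈·⌉ = 888
j=5: r + 4k = 1112.666 → ⌈·⌉ = 1113
j=6: r + 5k = 1337.966 → ⌈·⌉ = 1338
j=7: r + 6k = 1563.266 → ⌈·⌉ = 1564
j=8: r + 7k = 1788.566 → ⌈·⌉ = 1789
j=9: r + 8k = 2013.866 → ⌈·⌉ = 2014
j=10: r + 9k = 2239.166 → ⌈·⌉ = 2240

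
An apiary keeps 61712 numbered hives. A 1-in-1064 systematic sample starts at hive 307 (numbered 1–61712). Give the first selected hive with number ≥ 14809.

k = 1064
Steps past start: ⌈(14809 − 307)/1064⌉ = ⌈14502/1064⌉ = 14
Selected hive: 307 + 14×1064 = 15203

15203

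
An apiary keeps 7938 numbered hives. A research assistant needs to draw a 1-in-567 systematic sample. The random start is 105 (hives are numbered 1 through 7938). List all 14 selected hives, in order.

105, 672, 1239, 1806, 2373, 2940, 3507, 4074, 4641, 5208, 5775, 6342, 6909, 7476

hive 1: 105
hive 2: 105 + 567 = 672
hive 3: 672 + 567 = 1239
hive 4: 1239 + 567 = 1806
hive 5: 1806 + 567 = 2373
hive 6: 2373 + 567 = 2940
hive 7: 2940 + 567 = 3507
hive 8: 3507 + 567 = 4074
hive 9: 4074 + 567 = 4641
hive 10: 4641 + 567 = 5208
hive 11: 5208 + 567 = 5775
hive 12: 5775 + 567 = 6342
hive 13: 6342 + 567 = 6909
hive 14: 6909 + 567 = 7476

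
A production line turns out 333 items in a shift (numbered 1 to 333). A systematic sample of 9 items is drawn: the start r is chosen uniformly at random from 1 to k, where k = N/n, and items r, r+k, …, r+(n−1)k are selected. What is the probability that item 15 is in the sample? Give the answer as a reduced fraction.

k = 333/9 = 37.
Item 15 is selected iff r ≡ 15 (mod 37); exactly one such r in {1,…,37}.
Inclusion probability = 1/37.

1/37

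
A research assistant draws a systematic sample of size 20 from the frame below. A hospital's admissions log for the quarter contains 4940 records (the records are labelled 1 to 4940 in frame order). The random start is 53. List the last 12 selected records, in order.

2029, 2276, 2523, 2770, 3017, 3264, 3511, 3758, 4005, 4252, 4499, 4746

k = N/n = 4940/20 = 247
9th selection = 53 + 8×247 = 2029
10th: 2029 + 247 = 2276
11th: 2276 + 247 = 2523
12th: 2523 + 247 = 2770
13th: 2770 + 247 = 3017
14th: 3017 + 247 = 3264
15th: 3264 + 247 = 3511
16th: 3511 + 247 = 3758
17th: 3758 + 247 = 4005
18th: 4005 + 247 = 4252
19th: 4252 + 247 = 4499
20th: 4499 + 247 = 4746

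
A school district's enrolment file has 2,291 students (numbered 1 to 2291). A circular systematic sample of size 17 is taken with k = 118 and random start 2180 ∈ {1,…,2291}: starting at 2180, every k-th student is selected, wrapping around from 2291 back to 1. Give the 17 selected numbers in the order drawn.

Selection 1: 2180
Selection 2: 2180 + 118 = 2298 → 2298 − 2291 = 7
Selection 3: 7 + 118 = 125
Selection 4: 125 + 118 = 243
Selection 5: 243 + 118 = 361
Selection 6: 361 + 118 = 479
Selection 7: 479 + 118 = 597
Selection 8: 597 + 118 = 715
Selection 9: 715 + 118 = 833
Selection 10: 833 + 118 = 951
Selection 11: 951 + 118 = 1069
Selection 12: 1069 + 118 = 1187
Selection 13: 1187 + 118 = 1305
Selection 14: 1305 + 118 = 1423
Selection 15: 1423 + 118 = 1541
Selection 16: 1541 + 118 = 1659
Selection 17: 1659 + 118 = 1777

2180, 7, 125, 243, 361, 479, 597, 715, 833, 951, 1069, 1187, 1305, 1423, 1541, 1659, 1777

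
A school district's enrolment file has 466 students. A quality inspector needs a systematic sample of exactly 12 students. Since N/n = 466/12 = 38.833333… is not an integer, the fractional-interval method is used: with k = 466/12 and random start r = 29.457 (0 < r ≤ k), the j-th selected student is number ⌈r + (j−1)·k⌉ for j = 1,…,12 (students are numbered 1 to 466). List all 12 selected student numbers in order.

j=1: r + 0k = 29.457 → ⌈·⌉ = 30
j=2: r + 1k = 68.290333… → ⌈·⌉ = 69
j=3: r + 2k = 107.123666… → ⌈·⌉ = 108
j=4: r + 3k = 145.957 → ⌈·⌉ = 146
j=5: r + 4k = 184.790333… → ⌈·⌉ = 185
j=6: r + 5k = 223.623666… → ⌈·⌉ = 224
j=7: r + 6k = 262.457 → ⌈·⌉ = 263
j=8: r + 7k = 301.290333… → ⌈·⌉ = 302
j=9: r + 8k = 340.123666… → ⌈·⌉ = 341
j=10: r + 9k = 378.957 → ⌈·⌉ = 379
j=11: r + 10k = 417.790333… → ⌈·⌉ = 418
j=12: r + 11k = 456.623666… → ⌈·⌉ = 457

30, 69, 108, 146, 185, 224, 263, 302, 341, 379, 418, 457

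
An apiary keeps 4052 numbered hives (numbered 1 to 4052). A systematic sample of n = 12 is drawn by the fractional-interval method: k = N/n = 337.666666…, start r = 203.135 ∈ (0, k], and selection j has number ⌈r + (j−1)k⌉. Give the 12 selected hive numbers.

204, 541, 879, 1217, 1554, 1892, 2230, 2567, 2905, 3243, 3580, 3918

j=1: r + 0k = 203.135 → ⌈·⌉ = 204
j=2: r + 1k = 540.801666… → ⌈·⌉ = 541
j=3: r + 2k = 878.468333… → ⌈·⌉ = 879
j=4: r + 3k = 1216.135 → ⌈·⌉ = 1217
j=5: r + 4k = 1553.801666… → ⌈·⌉ = 1554
j=6: r + 5k = 1891.468333… → ⌈·⌉ = 1892
j=7: r + 6k = 2229.135 → ⌈·⌉ = 2230
j=8: r + 7k = 2566.801666… → ⌈·⌉ = 2567
j=9: r + 8k = 2904.468333… → ⌈·⌉ = 2905
j=10: r + 9k = 3242.135 → ⌈·⌉ = 3243
j=11: r + 10k = 3579.801666… → ⌈·⌉ = 3580
j=12: r + 11k = 3917.468333… → ⌈·⌉ = 3918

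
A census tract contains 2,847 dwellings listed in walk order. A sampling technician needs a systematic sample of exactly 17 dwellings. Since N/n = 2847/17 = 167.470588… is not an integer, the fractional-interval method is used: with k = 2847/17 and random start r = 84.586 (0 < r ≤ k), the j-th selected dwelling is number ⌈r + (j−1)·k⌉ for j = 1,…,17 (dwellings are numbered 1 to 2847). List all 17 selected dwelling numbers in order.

85, 253, 420, 587, 755, 922, 1090, 1257, 1425, 1592, 1760, 1927, 2095, 2262, 2430, 2597, 2765

j=1: r + 0k = 84.586 → ⌈·⌉ = 85
j=2: r + 1k = 252.056588… → ⌈·⌉ = 253
j=3: r + 2k = 419.527176… → ⌈·⌉ = 420
j=4: r + 3k = 586.997764… → ⌈·⌉ = 587
j=5: r + 4k = 754.468352… → ⌈·⌉ = 755
j=6: r + 5k = 921.938941… → ⌈·⌉ = 922
j=7: r + 6k = 1089.409529… → ⌈·⌉ = 1090
j=8: r + 7k = 1256.880117… → ⌈·⌉ = 1257
j=9: r + 8k = 1424.350705… → ⌈·⌉ = 1425
j=10: r + 9k = 1591.821294… → ⌈·⌉ = 1592
j=11: r + 10k = 1759.291882… → ⌈·⌉ = 1760
j=12: r + 11k = 1926.762470… → ⌈·⌉ = 1927
j=13: r + 12k = 2094.233058… → ⌈·⌉ = 2095
j=14: r + 13k = 2261.703647… → ⌈·⌉ = 2262
j=15: r + 14k = 2429.174235… → ⌈·⌉ = 2430
j=16: r + 15k = 2596.644823… → ⌈·⌉ = 2597
j=17: r + 16k = 2764.115411… → ⌈·⌉ = 2765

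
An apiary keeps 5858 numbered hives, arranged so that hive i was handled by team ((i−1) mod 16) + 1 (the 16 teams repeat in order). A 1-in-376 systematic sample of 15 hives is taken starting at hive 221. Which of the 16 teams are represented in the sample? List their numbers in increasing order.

5, 13

Consecutive selections differ by k = 376, so their team numbers differ by 376 mod 16 = 8.
gcd(376, 16) = 8, so the sample visits 16/8 = 2 distinct residues mod 16.
Start 221 is team 13; the teams hit are 5, 13.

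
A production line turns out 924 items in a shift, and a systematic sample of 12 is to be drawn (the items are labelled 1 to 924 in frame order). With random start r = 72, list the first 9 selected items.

72, 149, 226, 303, 380, 457, 534, 611, 688

k = N/n = 924/12 = 77
item 1: 72
item 2: 72 + 77 = 149
item 3: 149 + 77 = 226
item 4: 226 + 77 = 303
item 5: 303 + 77 = 380
item 6: 380 + 77 = 457
item 7: 457 + 77 = 534
item 8: 534 + 77 = 611
item 9: 611 + 77 = 688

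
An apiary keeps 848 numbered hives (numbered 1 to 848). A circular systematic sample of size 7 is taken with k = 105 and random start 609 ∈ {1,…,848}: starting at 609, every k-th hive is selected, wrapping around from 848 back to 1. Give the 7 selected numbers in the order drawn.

609, 714, 819, 76, 181, 286, 391

Selection 1: 609
Selection 2: 609 + 105 = 714
Selection 3: 714 + 105 = 819
Selection 4: 819 + 105 = 924 → 924 − 848 = 76
Selection 5: 76 + 105 = 181
Selection 6: 181 + 105 = 286
Selection 7: 286 + 105 = 391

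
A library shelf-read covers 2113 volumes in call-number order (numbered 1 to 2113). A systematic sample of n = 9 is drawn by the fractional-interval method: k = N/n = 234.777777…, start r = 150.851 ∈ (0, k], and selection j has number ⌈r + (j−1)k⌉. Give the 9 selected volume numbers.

151, 386, 621, 856, 1090, 1325, 1560, 1795, 2030

j=1: r + 0k = 150.851 → ⌈·⌉ = 151
j=2: r + 1k = 385.628777… → ⌈·⌉ = 386
j=3: r + 2k = 620.406555… → ⌈·⌉ = 621
j=4: r + 3k = 855.184333… → ⌈·⌉ = 856
j=5: r + 4k = 1089.962111… → ⌈·⌉ = 1090
j=6: r + 5k = 1324.739888… → ⌈·⌉ = 1325
j=7: r + 6k = 1559.517666… → ⌈·⌉ = 1560
j=8: r + 7k = 1794.295444… → ⌈·⌉ = 1795
j=9: r + 8k = 2029.073222… → ⌈·⌉ = 2030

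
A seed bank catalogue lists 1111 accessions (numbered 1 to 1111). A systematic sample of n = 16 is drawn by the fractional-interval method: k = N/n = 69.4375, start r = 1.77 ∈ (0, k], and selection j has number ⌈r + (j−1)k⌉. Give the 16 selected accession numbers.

2, 72, 141, 211, 280, 349, 419, 488, 558, 627, 697, 766, 836, 905, 974, 1044

j=1: r + 0k = 1.77 → ⌈·⌉ = 2
j=2: r + 1k = 71.2075 → ⌈·⌉ = 72
j=3: r + 2k = 140.645 → ⌈·⌉ = 141
j=4: r + 3k = 210.0825 → ⌈·⌉ = 211
j=5: r + 4k = 279.52 → ⌈·⌉ = 280
j=6: r + 5k = 348.9575 → ⌈·⌉ = 349
j=7: r + 6k = 418.395 → ⌈·⌉ = 419
j=8: r + 7k = 487.8325 → ⌈·⌉ = 488
j=9: r + 8k = 557.27 → ⌈·⌉ = 558
j=10: r + 9k = 626.7075 → ⌈·⌉ = 627
j=11: r + 10k = 696.145 → ⌈·⌉ = 697
j=12: r + 11k = 765.5825 → ⌈·⌉ = 766
j=13: r + 12k = 835.02 → ⌈·⌉ = 836
j=14: r + 13k = 904.4575 → ⌈·⌉ = 905
j=15: r + 14k = 973.895 → ⌈·⌉ = 974
j=16: r + 15k = 1043.3325 → ⌈·⌉ = 1044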